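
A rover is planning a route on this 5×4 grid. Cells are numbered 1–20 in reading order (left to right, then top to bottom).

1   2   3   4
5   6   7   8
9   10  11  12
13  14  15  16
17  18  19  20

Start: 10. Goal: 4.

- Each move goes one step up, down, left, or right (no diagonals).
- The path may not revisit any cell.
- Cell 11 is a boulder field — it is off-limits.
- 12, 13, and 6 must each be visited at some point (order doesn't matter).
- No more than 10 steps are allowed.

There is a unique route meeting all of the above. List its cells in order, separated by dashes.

10 - 6 - 5 - 9 - 13 - 14 - 15 - 16 - 12 - 8 - 4

The 10-move cap with required stops at 12, 13, 6 leaves no slack for detours.
Route from 10: up 1 to 6, left 1 to 5, down 2 to 13, right 3 to 16, up 3 to 4 — 10 moves in all.
Check: all required cells visited; 10 ≤ 10 moves.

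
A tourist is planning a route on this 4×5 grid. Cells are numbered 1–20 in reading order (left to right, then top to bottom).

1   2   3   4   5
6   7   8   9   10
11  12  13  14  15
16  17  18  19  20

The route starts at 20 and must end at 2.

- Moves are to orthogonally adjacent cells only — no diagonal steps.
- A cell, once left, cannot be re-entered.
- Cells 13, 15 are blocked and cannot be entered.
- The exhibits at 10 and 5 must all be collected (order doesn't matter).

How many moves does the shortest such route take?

8

Any route passes through 10 and 5 in some order between 20 and 2. Summing Manhattan distances along each leg and taking the cheapest ordering (20 → 10 → 5 → 2) gives a lower bound of 2 + 1 + 3 = 6 moves.
That bound ignores the blocked cells. Measuring each leg by the fewest moves that actually steer around them (20→10: 4; 10→5: 1; 5→2: 3) raises the lower bound to 8.
A route of 8 moves exists: 20 → 19 → 14 → 9 → 10 → 5 → 4 → 3 → 2.
Since 8 matches that lower bound, it is optimal.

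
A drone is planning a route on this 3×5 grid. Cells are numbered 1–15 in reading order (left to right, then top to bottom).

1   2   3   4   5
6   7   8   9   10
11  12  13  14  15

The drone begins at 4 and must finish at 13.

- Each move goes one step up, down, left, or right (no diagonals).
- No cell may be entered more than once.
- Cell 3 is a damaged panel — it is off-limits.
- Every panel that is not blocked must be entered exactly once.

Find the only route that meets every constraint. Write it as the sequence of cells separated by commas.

Need to visit all 14 open cells exactly once, starting at 4 and ending at 13.
Cell 1 has only two open neighbours (6 and 2), so the path must pass straight through it: one of those is the cell it's entered from and the other is where it exits.
Route from 4: right 1 to 5, down 2 to 15, left 1 to 14, up 1 to 9, left 2 to 7, up 1 to 2, left 1 to 1, down 2 to 11, right 2 to 13 — 13 moves in all.
Check: all 14 open cells covered.

4, 5, 10, 15, 14, 9, 8, 7, 2, 1, 6, 11, 12, 13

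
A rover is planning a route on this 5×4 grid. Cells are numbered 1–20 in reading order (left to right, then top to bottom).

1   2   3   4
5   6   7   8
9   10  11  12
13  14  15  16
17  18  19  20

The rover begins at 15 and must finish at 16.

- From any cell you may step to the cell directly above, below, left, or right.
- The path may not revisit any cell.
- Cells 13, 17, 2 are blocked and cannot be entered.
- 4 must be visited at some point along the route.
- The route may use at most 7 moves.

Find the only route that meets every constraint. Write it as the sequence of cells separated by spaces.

15 11 7 3 4 8 12 16

Any route must reach 4 and still end at 16 within 7 moves, so the order of the required stops is forced.
Route from 15: 3× up (reaching 3), right to 4, 3× down (reaching 16) — 7 moves in all.
Check: all required cells visited; 7 ≤ 7 moves.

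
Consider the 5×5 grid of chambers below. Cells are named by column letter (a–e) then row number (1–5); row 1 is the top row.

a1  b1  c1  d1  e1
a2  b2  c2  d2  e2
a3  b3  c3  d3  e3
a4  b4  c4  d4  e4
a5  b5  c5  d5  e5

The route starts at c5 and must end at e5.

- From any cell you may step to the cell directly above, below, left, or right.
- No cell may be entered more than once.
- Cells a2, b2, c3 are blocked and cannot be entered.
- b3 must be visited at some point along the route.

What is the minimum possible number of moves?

Any route passes through b3 somewhere between c5 and e5. Summing Manhattan distances along the two legs (c5 → b3 → e5) gives a lower bound of 3 + 5 = 8 moves.
The shortest route satisfying every rule uses 10 moves: c5 → b5 → a5 → a4 → a3 → b3 → b4 → c4 → d4 → d5 → e5.
The bound of 8 isn't tight here; checking systematically, no route of length 8 through 9 satisfies every constraint, so 10 is the minimum.

10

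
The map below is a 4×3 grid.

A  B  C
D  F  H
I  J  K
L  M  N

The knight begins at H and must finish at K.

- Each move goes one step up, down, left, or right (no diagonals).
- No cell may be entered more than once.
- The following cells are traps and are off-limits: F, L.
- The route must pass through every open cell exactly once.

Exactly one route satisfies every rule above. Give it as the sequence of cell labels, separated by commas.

Need to visit all 10 open cells exactly once, starting at H and ending at K.
Route from H: up 1 to C, left 2 to A, down 2 to I, right 1 to J, down 1 to M, right 1 to N, up 1 to K — 9 moves in all.
Check: all 10 open cells covered.

H, C, B, A, D, I, J, M, N, K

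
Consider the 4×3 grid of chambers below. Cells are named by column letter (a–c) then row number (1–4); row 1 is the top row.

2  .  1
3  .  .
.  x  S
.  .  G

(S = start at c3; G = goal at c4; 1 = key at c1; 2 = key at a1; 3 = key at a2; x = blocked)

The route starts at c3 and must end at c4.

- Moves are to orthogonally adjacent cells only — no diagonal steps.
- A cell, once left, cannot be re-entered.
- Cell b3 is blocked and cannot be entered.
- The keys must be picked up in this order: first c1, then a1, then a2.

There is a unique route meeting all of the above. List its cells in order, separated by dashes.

The waypoints must appear in the order c1, a1, a2, with no cell reused.
Route from c3: 2× up (reaching c1), 2× left (reaching a1), 3× down (reaching a4), 2× right (reaching c4) — 9 moves in all.
Check: order respected (1 at step 2, 2 at step 4, 3 at step 5).

c3 - c2 - c1 - b1 - a1 - a2 - a3 - a4 - b4 - c4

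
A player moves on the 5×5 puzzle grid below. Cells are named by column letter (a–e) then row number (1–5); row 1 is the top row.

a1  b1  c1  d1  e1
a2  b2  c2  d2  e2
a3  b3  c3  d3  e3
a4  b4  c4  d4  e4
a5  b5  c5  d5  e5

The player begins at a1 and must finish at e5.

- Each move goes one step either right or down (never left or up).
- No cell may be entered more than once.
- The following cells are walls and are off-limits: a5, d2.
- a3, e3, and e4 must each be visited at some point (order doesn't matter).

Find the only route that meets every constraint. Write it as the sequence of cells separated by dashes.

Moves only go right or down, so the column and row indices never decrease.
Route from a1: 2× down (reaching a3), 4× right (reaching e3), 2× down (reaching e5) — 8 moves in all.
Check: all required cells visited.

a1 - a2 - a3 - b3 - c3 - d3 - e3 - e4 - e5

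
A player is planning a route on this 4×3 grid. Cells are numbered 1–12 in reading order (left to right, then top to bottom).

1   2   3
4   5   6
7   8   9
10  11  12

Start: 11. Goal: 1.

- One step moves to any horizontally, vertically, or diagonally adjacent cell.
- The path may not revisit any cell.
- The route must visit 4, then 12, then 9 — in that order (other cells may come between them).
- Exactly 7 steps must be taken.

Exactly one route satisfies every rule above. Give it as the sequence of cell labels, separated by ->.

11 -> 7 -> 4 -> 8 -> 12 -> 9 -> 5 -> 1

The waypoints must appear in the order 4, 12, 9, with no cell reused.
Route from 11: up-left 1 to 7, up 1 to 4, down-right 2 to 12, up 1 to 9, up-left 2 to 1 — 7 moves in all.
Check: order respected (4 at step 2, 12 at step 4, 9 at step 5); 7 moves as required.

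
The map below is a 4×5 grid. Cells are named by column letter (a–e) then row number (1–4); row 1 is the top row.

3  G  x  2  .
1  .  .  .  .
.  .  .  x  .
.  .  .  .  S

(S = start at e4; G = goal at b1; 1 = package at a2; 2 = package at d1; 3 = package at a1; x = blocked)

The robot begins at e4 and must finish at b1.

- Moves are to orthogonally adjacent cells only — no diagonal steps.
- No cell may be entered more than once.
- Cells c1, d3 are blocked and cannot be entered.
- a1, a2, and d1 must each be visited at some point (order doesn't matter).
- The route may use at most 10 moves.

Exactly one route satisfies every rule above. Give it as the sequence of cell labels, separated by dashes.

e4 - e3 - e2 - e1 - d1 - d2 - c2 - b2 - a2 - a1 - b1

The 10-move cap with required stops at a1, a2, d1 leaves no slack for detours.
Route from e4: up 3 to e1, left 1 to d1, down 1 to d2, left 3 to a2, up 1 to a1, right 1 to b1 — 10 moves in all.
Check: all required cells visited; 10 ≤ 10 moves.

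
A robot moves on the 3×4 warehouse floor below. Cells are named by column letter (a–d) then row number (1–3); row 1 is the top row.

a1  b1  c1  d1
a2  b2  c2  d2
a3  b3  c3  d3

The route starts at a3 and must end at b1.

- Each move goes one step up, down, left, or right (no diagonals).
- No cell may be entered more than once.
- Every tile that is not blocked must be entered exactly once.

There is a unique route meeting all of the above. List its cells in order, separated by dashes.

Need to visit all 12 open cells exactly once, starting at a3 and ending at b1.
Cell d3 has only two open neighbours (d2 and c3), so the path must pass straight through it: one of those is the cell it's entered from and the other is where it exits.
Route from a3: 3× right (reaching d3), 2× up (reaching d1), left to c1, down to c2, 2× left (reaching a2), up to a1, right to b1 — 11 moves in all.
Check: all 12 open cells covered.

a3 - b3 - c3 - d3 - d2 - d1 - c1 - c2 - b2 - a2 - a1 - b1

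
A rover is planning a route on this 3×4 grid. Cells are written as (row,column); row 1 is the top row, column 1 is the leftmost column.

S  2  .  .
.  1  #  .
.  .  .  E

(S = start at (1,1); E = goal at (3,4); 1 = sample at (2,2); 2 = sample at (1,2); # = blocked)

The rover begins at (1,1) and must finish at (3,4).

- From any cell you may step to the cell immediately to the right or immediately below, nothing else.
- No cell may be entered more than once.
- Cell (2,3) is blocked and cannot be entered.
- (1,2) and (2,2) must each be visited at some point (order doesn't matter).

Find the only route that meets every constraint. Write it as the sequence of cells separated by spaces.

Moves only go right or down, so the column and row indices never decrease.
Route from (1,1): right to (1,2), 2× down (reaching (3,2)), 2× right (reaching (3,4)) — 5 moves in all.
Check: all required cells visited.

(1,1) (1,2) (2,2) (3,2) (3,3) (3,4)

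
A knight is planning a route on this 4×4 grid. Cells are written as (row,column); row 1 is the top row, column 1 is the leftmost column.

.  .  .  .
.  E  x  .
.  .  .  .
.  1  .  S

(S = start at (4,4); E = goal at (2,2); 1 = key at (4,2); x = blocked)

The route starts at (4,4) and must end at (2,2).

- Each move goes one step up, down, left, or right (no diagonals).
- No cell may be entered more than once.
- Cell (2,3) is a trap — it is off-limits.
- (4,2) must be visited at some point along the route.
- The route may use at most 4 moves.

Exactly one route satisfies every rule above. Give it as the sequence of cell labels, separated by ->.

(4,4) -> (4,3) -> (4,2) -> (3,2) -> (2,2)

The budget equals the shortest possible length, so every move has to be on a shortest route through the required cells.
Route from (4,4): left 2 to (4,2), up 2 to (2,2) — 4 moves in all.
Check: all required cells visited; 4 ≤ 4 moves.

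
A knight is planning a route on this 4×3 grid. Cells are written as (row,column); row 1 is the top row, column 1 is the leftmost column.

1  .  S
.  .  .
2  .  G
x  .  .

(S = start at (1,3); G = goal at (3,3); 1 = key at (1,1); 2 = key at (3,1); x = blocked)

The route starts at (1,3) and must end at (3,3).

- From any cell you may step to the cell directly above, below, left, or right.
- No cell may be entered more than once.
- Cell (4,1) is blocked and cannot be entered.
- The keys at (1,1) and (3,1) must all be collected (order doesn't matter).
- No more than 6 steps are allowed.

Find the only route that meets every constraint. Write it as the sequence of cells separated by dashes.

(1,3) - (1,2) - (1,1) - (2,1) - (3,1) - (3,2) - (3,3)

Any route must reach (1,1) and (3,1) and still end at (3,3) within 6 moves, so the order of the required stops is forced.
Route from (1,3): 2× left (reaching (1,1)), 2× down (reaching (3,1)), 2× right (reaching (3,3)) — 6 moves in all.
Check: all required cells visited; 6 ≤ 6 moves.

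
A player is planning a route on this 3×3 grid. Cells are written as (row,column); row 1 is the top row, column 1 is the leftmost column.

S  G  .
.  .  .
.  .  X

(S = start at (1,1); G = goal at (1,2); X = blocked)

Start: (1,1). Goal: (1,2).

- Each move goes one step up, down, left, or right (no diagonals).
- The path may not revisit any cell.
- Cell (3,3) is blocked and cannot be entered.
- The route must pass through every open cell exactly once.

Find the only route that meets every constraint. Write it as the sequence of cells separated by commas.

Need to visit all 8 open cells exactly once, starting at (1,1) and ending at (1,2).
Cell (1,3) has only two open neighbours ((2,3) and (1,2)), so the path must pass straight through it: one of those is the cell it's entered from and the other is where it exits.
Route from (1,1): 2× down (reaching (3,1)), right to (3,2), up to (2,2), right to (2,3), up to (1,3), left to (1,2) — 7 moves in all.
Check: all 8 open cells covered.

(1,1), (2,1), (3,1), (3,2), (2,2), (2,3), (1,3), (1,2)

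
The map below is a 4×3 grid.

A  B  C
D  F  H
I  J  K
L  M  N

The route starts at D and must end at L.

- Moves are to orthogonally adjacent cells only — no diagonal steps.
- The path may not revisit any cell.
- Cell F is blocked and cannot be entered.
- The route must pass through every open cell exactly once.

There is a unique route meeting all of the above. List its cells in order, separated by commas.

Need to visit all 11 open cells exactly once, starting at D and ending at L.
Cell B has only two open neighbours (A and C), so the path must pass straight through it: one of those is the cell it's entered from and the other is where it exits.
Route from D: up 1 to A, right 2 to C, down 3 to N, left 1 to M, up 1 to J, left 1 to I, down 1 to L — 10 moves in all.
Check: all 11 open cells covered.

D, A, B, C, H, K, N, M, J, I, L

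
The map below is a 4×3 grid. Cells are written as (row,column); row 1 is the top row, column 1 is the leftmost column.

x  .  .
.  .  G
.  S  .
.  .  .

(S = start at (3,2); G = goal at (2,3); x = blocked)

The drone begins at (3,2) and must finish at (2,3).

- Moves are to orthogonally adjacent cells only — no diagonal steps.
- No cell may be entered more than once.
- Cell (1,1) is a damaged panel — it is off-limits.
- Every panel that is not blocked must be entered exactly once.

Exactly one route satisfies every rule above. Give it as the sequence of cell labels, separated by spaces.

Need to visit all 11 open cells exactly once, starting at (3,2) and ending at (2,3).
Route from (3,2): right 1 to (3,3), down 1 to (4,3), left 2 to (4,1), up 2 to (2,1), right 1 to (2,2), up 1 to (1,2), right 1 to (1,3), down 1 to (2,3) — 10 moves in all.
Check: all 11 open cells covered.

(3,2) (3,3) (4,3) (4,2) (4,1) (3,1) (2,1) (2,2) (1,2) (1,3) (2,3)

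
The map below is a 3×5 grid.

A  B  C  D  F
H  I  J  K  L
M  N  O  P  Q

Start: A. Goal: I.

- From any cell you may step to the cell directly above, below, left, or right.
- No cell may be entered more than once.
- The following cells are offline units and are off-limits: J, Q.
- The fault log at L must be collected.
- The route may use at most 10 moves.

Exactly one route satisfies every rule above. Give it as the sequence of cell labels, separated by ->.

A -> B -> C -> D -> F -> L -> K -> P -> O -> N -> I

The budget equals the shortest possible length, so every move has to be on a shortest route through the required cells.
Route from A: 4× right (reaching F), down to L, left to K, down to P, 2× left (reaching N), up to I — 10 moves in all.
Check: all required cells visited; 10 ≤ 10 moves.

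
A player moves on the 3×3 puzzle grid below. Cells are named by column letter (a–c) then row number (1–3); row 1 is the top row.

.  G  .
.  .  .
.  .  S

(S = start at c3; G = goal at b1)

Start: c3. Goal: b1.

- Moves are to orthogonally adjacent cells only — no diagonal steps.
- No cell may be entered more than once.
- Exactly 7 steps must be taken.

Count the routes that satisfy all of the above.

2

Need simple routes of exactly 7 moves from c3 to b1 (Manhattan distance 3, so 2 moves are spent on a detour and 2 undoing it).
Enumerating: c3 c2 b2 b3 a3 a2 a1 b1 | c3 b3 a3 a2 b2 c2 c1 b1.
That gives 2 routes.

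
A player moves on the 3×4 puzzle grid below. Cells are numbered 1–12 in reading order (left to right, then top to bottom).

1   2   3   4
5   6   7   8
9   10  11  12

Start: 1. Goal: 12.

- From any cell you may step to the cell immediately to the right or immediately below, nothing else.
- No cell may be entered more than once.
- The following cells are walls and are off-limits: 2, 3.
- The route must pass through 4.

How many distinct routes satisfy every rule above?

A right/down-only route from 1 to 12 makes exactly 2 down-moves and 3 right-moves in some order.
With no other constraints that would be C(5,2) = 10 routes.
Split at 4 and multiply the segment counts (each segment already excludes blocked cells): 1→4: 0; 4→12: 1; product = 0.
No route satisfies every constraint, so the count is 0.

0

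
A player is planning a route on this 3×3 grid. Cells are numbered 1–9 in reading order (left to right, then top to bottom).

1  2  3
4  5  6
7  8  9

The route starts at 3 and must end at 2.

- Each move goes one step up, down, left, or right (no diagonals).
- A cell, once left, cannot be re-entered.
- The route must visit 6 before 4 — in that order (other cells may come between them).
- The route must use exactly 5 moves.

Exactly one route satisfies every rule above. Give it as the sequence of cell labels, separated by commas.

The waypoints must appear in the order 6, 4, with no cell reused.
Route from 3: down 1 to 6, left 2 to 4, up 1 to 1, right 1 to 2 — 5 moves in all.
Check: order respected (6 at step 1, 4 at step 3); 5 moves as required.

3, 6, 5, 4, 1, 2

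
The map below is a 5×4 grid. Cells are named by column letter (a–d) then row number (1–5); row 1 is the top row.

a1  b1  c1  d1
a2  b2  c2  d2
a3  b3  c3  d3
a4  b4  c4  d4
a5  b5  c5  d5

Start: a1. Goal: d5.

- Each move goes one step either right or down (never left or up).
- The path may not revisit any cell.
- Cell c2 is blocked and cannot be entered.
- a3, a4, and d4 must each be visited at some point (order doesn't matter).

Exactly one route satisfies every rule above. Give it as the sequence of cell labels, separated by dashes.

a1 - a2 - a3 - a4 - b4 - c4 - d4 - d5

Moves only go right or down, so the column and row indices never decrease.
Route from a1: 3× down (reaching a4), 3× right (reaching d4), down to d5 — 7 moves in all.
Check: all required cells visited.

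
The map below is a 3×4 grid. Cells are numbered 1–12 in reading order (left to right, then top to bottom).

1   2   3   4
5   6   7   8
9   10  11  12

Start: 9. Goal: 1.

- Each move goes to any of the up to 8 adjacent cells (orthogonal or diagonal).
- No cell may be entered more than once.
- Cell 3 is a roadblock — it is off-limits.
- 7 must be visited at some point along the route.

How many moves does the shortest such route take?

Any route passes through 7 somewhere between 9 and 1. Summing Chebyshev distances along the two legs (9 → 7 → 1) gives a lower bound of 2 + 2 = 4 moves.
A route of 4 moves achieves this: 9 → 6 → 7 → 2 → 1.
Since 4 matches the lower bound, it is optimal.

4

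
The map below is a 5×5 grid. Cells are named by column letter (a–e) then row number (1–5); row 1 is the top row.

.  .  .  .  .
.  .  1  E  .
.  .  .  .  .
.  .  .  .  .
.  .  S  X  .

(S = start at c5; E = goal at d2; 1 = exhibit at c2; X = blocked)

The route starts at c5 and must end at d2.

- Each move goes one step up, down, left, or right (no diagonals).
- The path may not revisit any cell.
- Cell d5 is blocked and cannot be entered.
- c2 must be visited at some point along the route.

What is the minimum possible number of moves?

4

Any route passes through c2 somewhere between c5 and d2. Summing Manhattan distances along the two legs (c5 → c2 → d2) gives a lower bound of 3 + 1 = 4 moves.
A route of 4 moves achieves this: c5 → c4 → c3 → c2 → d2.
Since 4 matches the lower bound, it is optimal.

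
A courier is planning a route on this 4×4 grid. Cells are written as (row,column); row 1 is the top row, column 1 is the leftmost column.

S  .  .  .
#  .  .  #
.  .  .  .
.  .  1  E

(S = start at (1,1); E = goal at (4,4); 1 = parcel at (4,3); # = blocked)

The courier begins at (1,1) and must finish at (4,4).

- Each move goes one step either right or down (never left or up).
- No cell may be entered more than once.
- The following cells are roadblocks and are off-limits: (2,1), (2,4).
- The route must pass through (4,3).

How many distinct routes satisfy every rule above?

A right/down-only route from (1,1) to (4,4) makes exactly 3 down-moves and 3 right-moves in some order.
With no other constraints that would be C(6,3) = 20 routes.
Split at (4,3) and multiply the segment counts (each segment already excludes blocked cells): (1,1)→(4,3): 4; (4,3)→(4,4): 1; product = 4.
That gives 4 routes.

4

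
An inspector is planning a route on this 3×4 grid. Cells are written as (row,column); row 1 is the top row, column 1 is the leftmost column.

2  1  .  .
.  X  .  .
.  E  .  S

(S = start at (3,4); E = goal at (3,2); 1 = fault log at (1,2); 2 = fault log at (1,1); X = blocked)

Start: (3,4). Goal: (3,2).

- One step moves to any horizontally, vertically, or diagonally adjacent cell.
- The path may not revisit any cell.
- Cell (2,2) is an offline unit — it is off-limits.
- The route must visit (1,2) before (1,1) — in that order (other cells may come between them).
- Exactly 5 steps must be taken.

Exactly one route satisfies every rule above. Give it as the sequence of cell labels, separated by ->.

The waypoints must appear in the order (1,2), (1,1), with no cell reused.
Route from (3,4): 2× up-left (reaching (1,2)), left to (1,1), down to (2,1), down-right to (3,2) — 5 moves in all.
Check: order respected (1 at step 2, 2 at step 3); 5 moves as required.

(3,4) -> (2,3) -> (1,2) -> (1,1) -> (2,1) -> (3,2)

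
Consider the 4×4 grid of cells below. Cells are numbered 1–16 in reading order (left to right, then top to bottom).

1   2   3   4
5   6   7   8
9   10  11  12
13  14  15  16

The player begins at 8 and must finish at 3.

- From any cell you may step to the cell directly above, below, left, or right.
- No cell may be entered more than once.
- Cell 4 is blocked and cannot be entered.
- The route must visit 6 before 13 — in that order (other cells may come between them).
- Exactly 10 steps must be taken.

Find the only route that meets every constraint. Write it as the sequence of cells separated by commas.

The waypoints must appear in the order 6, 13, with no cell reused.
Route from 8: 2× left (reaching 6), 2× down (reaching 14), left to 13, 3× up (reaching 1), 2× right (reaching 3) — 10 moves in all.
Check: order respected (6 at step 2, 13 at step 5); 10 moves as required.

8, 7, 6, 10, 14, 13, 9, 5, 1, 2, 3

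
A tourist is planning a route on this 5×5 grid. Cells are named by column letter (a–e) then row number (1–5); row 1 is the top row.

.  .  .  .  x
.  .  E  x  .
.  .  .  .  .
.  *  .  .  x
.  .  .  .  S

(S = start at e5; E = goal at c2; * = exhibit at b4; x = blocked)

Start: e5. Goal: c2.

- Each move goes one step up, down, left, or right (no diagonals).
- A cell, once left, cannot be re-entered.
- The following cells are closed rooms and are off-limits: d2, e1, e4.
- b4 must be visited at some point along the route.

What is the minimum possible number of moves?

Any route passes through b4 somewhere between e5 and c2. Summing Manhattan distances along the two legs (e5 → b4 → c2) gives a lower bound of 4 + 3 = 7 moves.
A route of 7 moves achieves this: e5 → d5 → d4 → c4 → b4 → b3 → b2 → c2.
Since 7 matches the lower bound, it is optimal.

7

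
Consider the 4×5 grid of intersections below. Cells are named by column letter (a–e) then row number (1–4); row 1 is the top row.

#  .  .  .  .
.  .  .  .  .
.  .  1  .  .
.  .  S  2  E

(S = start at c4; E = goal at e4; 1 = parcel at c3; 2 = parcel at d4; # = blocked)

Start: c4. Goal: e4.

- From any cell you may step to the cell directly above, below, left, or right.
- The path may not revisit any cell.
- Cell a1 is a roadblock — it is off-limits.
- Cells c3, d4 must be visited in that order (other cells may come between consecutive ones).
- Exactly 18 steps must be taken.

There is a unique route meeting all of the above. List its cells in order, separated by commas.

The waypoints must appear in the order c3, d4, with no cell reused.
Route from c4: up 1 to c3, left 1 to b3, down 1 to b4, left 1 to a4, up 2 to a2, right 1 to b2, up 1 to b1, right 1 to c1, down 1 to c2, right 1 to d2, up 1 to d1, right 1 to e1, down 2 to e3, left 1 to d3, down 1 to d4, right 1 to e4 — 18 moves in all.
Check: order respected (1 at step 1, 2 at step 17); 18 moves as required.

c4, c3, b3, b4, a4, a3, a2, b2, b1, c1, c2, d2, d1, e1, e2, e3, d3, d4, e4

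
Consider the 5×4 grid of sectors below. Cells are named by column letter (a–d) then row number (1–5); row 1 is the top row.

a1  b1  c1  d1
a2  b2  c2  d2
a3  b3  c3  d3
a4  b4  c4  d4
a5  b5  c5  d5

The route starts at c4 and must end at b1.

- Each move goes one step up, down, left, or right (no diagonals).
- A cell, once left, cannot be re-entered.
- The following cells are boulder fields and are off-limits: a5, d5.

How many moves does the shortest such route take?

4

The Manhattan distance from c4 to b1 is |4−1| + |3−2| = 4, so at least 4 moves are needed.
A route of 4 moves achieves this: c4 → c3 → c2 → c1 → b1.
Since 4 matches the lower bound, it is optimal.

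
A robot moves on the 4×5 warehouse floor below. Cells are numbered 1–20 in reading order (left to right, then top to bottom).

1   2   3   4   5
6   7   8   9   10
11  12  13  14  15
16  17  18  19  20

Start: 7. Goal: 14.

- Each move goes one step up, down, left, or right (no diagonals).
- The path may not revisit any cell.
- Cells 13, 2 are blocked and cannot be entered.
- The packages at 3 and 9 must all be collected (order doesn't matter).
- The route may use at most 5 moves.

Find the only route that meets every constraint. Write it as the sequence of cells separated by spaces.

Any route must reach 3 and 9 and still end at 14 within 5 moves, so the order of the required stops is forced.
Route from 7: right to 8, up to 3, right to 4, 2× down (reaching 14) — 5 moves in all.
Check: all required cells visited; 5 ≤ 5 moves.

7 8 3 4 9 14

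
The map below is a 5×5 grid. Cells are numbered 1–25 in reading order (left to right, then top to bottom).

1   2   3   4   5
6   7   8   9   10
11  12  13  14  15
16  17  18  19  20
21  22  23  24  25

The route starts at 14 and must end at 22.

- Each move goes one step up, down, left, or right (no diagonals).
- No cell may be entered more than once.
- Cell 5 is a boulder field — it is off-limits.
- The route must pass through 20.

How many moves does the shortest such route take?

6

Any route passes through 20 somewhere between 14 and 22. Summing Manhattan distances along the two legs (14 → 20 → 22) gives a lower bound of 2 + 4 = 6 moves.
A route of 6 moves achieves this: 14 → 19 → 20 → 25 → 24 → 23 → 22.
Since 6 matches the lower bound, it is optimal.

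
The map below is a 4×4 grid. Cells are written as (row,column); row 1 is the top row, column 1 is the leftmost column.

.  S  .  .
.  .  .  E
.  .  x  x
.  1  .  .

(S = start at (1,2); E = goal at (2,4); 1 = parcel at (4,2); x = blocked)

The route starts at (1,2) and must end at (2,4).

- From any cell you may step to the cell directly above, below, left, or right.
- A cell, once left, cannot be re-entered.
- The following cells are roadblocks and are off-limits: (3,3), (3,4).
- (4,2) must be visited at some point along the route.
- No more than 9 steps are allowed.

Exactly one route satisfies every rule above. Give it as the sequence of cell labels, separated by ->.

(1,2) -> (1,1) -> (2,1) -> (3,1) -> (4,1) -> (4,2) -> (3,2) -> (2,2) -> (2,3) -> (2,4)

Any route must reach (4,2) and still end at (2,4) within 9 moves, so the order of the required stops is forced.
Route from (1,2): left to (1,1), 3× down (reaching (4,1)), right to (4,2), 2× up (reaching (2,2)), 2× right (reaching (2,4)) — 9 moves in all.
Check: all required cells visited; 9 ≤ 9 moves.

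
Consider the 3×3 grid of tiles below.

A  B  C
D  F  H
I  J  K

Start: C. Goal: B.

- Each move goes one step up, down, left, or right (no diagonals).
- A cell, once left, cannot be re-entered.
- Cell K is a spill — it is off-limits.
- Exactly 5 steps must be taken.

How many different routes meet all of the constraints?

Need simple routes of exactly 5 moves from C to B (Manhattan distance 1, so 2 moves are spent on a detour and 2 undoing it).
Enumerating: C H F D A B.
That gives 1 route.

1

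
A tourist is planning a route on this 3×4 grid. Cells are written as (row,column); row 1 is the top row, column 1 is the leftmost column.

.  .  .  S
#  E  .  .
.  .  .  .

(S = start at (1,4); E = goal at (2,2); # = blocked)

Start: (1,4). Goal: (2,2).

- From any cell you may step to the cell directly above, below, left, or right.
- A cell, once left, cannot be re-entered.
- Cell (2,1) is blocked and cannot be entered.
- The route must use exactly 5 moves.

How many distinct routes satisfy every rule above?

Need simple routes of exactly 5 moves from (1,4) to (2,2) (Manhattan distance 3, so 1 moves are spent on a detour and 1 undoing it).
Enumerating: (1,4) (2,4) (3,4) (3,3) (2,3) (2,2) | (1,4) (2,4) (3,4) (3,3) (3,2) (2,2) | (1,4) (2,4) (2,3) (1,3) (1,2) (2,2) | (1,4) (2,4) (2,3) (3,3) (3,2) (2,2) | (1,4) (1,3) (2,3) (3,3) (3,2) (2,2).
That gives 5 routes.

5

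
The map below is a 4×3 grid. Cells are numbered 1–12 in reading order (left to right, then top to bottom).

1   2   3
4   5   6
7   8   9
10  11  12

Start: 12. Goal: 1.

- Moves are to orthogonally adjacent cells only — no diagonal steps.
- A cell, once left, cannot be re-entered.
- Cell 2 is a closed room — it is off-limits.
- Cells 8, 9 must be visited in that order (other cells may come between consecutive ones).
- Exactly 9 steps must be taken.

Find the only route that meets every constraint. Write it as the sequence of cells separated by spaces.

12 11 10 7 8 9 6 5 4 1

The waypoints must appear in the order 8, 9, with no cell reused.
Route from 12: 2× left (reaching 10), up to 7, 2× right (reaching 9), up to 6, 2× left (reaching 4), up to 1 — 9 moves in all.
Check: order respected (8 at step 4, 9 at step 5); 9 moves as required.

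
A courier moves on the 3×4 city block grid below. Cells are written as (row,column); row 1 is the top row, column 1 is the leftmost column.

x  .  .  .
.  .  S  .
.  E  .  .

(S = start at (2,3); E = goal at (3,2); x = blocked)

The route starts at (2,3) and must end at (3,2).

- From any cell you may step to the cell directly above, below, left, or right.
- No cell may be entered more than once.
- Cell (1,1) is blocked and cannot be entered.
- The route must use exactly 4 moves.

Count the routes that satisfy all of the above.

Need simple routes of exactly 4 moves from (2,3) to (3,2) (Manhattan distance 2, so 1 moves are spent on a detour and 1 undoing it).
Enumerating: (2,3) (1,3) (1,2) (2,2) (3,2) | (2,3) (2,2) (2,1) (3,1) (3,2) | (2,3) (2,4) (3,4) (3,3) (3,2).
That gives 3 routes.

3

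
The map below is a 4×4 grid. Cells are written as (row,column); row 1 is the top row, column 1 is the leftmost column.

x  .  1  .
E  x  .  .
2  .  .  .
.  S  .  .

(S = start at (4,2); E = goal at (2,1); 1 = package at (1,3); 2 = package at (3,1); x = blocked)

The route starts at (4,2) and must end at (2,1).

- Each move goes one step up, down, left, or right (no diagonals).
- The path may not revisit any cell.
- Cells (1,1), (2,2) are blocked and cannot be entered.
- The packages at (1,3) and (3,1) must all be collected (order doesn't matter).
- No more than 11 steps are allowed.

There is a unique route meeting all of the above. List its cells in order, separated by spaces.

(4,2) (4,3) (4,4) (3,4) (2,4) (1,4) (1,3) (2,3) (3,3) (3,2) (3,1) (2,1)

Any route must reach (1,3) and (3,1) and still end at (2,1) within 11 moves, so the order of the required stops is forced.
Route from (4,2): 2× right (reaching (4,4)), 3× up (reaching (1,4)), left to (1,3), 2× down (reaching (3,3)), 2× left (reaching (3,1)), up to (2,1) — 11 moves in all.
Check: all required cells visited; 11 ≤ 11 moves.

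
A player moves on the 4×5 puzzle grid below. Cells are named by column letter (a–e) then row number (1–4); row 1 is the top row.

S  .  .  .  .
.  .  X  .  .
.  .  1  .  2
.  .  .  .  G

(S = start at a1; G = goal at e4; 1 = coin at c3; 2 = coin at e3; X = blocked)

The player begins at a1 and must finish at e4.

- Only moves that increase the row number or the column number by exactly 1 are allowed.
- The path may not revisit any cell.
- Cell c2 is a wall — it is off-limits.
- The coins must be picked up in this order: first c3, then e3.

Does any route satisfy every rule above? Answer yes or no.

One route that works: a1 → a2 → a3 → b3 → c3 → d3 → e3 → e4.

yes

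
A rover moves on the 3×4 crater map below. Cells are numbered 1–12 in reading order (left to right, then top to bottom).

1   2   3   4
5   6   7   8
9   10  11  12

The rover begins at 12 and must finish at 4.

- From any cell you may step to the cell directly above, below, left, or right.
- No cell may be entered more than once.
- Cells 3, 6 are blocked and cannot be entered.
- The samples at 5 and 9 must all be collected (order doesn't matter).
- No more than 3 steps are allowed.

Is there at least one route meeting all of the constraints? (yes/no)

no

Even ignoring the no-revisit rule, getting from 12 to 4, taking the cheapest ordering 12 → 9 → 5 → 4 needs at least 3 + 1 + 6 = 10 moves (fewest moves per leg, detouring around blocked cells), which exceeds the 3-move limit.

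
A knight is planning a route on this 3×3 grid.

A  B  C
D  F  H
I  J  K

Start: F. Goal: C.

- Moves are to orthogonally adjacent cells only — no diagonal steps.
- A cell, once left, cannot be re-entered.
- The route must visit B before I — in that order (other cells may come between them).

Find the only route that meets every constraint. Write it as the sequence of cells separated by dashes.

The waypoints must appear in the order B, I, with no cell reused.
Route from F: up 1 to B, left 1 to A, down 2 to I, right 2 to K, up 2 to C — 8 moves in all.
Check: order respected (B at step 1, I at step 4).

F - B - A - D - I - J - K - H - C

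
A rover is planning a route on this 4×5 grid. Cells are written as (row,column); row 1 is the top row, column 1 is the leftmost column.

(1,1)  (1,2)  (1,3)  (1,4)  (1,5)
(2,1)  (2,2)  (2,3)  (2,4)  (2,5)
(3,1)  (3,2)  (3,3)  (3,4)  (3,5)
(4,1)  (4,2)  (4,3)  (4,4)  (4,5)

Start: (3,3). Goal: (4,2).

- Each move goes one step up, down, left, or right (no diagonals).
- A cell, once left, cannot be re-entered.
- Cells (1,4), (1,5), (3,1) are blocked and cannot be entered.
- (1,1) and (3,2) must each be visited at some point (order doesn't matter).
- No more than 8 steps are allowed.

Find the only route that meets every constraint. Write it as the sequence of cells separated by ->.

Any route must reach (1,1) and (3,2) and still end at (4,2) within 8 moves, so the order of the required stops is forced.
Route from (3,3): 2× up (reaching (1,3)), 2× left (reaching (1,1)), down to (2,1), right to (2,2), 2× down (reaching (4,2)) — 8 moves in all.
Check: all required cells visited; 8 ≤ 8 moves.

(3,3) -> (2,3) -> (1,3) -> (1,2) -> (1,1) -> (2,1) -> (2,2) -> (3,2) -> (4,2)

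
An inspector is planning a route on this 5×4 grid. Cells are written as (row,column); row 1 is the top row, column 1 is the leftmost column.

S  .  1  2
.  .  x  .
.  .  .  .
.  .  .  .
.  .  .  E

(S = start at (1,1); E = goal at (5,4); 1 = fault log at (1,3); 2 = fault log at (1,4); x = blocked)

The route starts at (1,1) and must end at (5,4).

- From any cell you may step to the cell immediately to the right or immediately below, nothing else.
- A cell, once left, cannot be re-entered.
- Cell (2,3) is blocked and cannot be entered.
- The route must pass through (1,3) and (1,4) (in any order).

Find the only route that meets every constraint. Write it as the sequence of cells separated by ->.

Moves only go right or down, so the column and row indices never decrease.
Route from (1,1): 3× right (reaching (1,4)), 4× down (reaching (5,4)) — 7 moves in all.
Check: all required cells visited.

(1,1) -> (1,2) -> (1,3) -> (1,4) -> (2,4) -> (3,4) -> (4,4) -> (5,4)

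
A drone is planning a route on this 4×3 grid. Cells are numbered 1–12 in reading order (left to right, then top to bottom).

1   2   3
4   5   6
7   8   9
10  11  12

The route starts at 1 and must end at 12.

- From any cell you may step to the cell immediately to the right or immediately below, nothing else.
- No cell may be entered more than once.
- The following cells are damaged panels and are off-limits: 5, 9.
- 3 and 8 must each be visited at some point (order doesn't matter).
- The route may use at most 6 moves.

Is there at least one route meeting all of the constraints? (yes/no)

8 is below but to the left of 3: going 3 → 8 would need a leftward move and 8 → 3 an upward move, so no right/down-only route can visit both required cells.

no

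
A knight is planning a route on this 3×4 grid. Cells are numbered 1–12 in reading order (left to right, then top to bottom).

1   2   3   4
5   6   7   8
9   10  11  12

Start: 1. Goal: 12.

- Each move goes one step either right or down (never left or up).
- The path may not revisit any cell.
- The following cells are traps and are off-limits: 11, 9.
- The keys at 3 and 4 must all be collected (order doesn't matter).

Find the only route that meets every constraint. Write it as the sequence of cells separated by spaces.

Moves only go right or down, so the column and row indices never decrease.
Route from 1: 3× right (reaching 4), 2× down (reaching 12) — 5 moves in all.
Check: all required cells visited.

1 2 3 4 8 12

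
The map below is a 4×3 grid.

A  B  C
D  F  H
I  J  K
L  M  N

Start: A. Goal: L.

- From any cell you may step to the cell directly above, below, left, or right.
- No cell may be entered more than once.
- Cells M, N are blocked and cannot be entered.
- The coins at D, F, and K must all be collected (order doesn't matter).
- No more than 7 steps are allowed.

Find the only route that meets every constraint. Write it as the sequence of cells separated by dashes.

The 7-move cap with required stops at D, F, K leaves no slack for detours.
Route from A: down to D, 2× right (reaching H), down to K, 2× left (reaching I), down to L — 7 moves in all.
Check: all required cells visited; 7 ≤ 7 moves.

A - D - F - H - K - J - I - L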